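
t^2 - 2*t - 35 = (t - 7)*(t + 5)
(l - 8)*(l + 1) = l^2 - 7*l - 8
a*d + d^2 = d*(a + d)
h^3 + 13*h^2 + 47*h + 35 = (h + 1)*(h + 5)*(h + 7)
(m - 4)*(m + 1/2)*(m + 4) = m^3 + m^2/2 - 16*m - 8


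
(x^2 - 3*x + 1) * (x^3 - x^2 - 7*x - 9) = x^5 - 4*x^4 - 3*x^3 + 11*x^2 + 20*x - 9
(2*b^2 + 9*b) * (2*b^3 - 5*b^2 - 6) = 4*b^5 + 8*b^4 - 45*b^3 - 12*b^2 - 54*b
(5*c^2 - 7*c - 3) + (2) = 5*c^2 - 7*c - 1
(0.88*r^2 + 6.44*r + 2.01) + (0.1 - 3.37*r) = 0.88*r^2 + 3.07*r + 2.11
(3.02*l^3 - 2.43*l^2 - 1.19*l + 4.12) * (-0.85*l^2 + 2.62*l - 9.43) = -2.567*l^5 + 9.9779*l^4 - 33.8337*l^3 + 16.2951*l^2 + 22.0161*l - 38.8516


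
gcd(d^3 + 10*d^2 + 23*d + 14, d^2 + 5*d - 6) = 1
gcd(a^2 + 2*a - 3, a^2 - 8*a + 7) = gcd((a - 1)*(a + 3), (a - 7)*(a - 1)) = a - 1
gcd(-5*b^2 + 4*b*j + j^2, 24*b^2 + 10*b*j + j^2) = 1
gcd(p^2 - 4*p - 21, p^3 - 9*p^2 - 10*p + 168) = p - 7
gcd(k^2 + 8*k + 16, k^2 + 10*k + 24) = k + 4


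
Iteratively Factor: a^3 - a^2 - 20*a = (a + 4)*(a^2 - 5*a) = a*(a + 4)*(a - 5)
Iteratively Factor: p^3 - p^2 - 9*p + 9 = (p + 3)*(p^2 - 4*p + 3) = (p - 3)*(p + 3)*(p - 1)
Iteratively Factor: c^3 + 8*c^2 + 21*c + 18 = (c + 2)*(c^2 + 6*c + 9) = (c + 2)*(c + 3)*(c + 3)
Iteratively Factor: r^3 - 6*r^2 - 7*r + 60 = (r + 3)*(r^2 - 9*r + 20) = (r - 4)*(r + 3)*(r - 5)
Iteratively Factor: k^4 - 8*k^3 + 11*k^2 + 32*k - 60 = (k + 2)*(k^3 - 10*k^2 + 31*k - 30) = (k - 3)*(k + 2)*(k^2 - 7*k + 10) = (k - 5)*(k - 3)*(k + 2)*(k - 2)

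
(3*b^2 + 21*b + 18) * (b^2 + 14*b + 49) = 3*b^4 + 63*b^3 + 459*b^2 + 1281*b + 882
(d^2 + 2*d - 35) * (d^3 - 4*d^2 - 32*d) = d^5 - 2*d^4 - 75*d^3 + 76*d^2 + 1120*d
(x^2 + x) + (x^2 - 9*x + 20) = 2*x^2 - 8*x + 20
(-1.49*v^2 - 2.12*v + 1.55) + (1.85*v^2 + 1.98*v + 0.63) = 0.36*v^2 - 0.14*v + 2.18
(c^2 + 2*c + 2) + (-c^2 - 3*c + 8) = 10 - c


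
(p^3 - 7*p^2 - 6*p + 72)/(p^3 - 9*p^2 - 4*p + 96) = (p - 6)/(p - 8)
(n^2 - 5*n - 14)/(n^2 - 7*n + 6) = (n^2 - 5*n - 14)/(n^2 - 7*n + 6)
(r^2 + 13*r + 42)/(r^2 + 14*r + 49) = (r + 6)/(r + 7)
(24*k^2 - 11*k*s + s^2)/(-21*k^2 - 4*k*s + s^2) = (-24*k^2 + 11*k*s - s^2)/(21*k^2 + 4*k*s - s^2)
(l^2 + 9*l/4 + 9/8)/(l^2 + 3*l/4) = (l + 3/2)/l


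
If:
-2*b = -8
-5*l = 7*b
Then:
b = 4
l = -28/5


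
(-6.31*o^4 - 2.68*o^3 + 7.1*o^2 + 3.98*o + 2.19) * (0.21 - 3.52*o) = 22.2112*o^5 + 8.1085*o^4 - 25.5548*o^3 - 12.5186*o^2 - 6.873*o + 0.4599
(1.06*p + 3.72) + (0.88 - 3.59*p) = 4.6 - 2.53*p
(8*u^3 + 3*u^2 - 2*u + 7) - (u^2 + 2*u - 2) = 8*u^3 + 2*u^2 - 4*u + 9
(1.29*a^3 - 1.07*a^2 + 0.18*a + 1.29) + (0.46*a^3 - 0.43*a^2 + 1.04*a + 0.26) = 1.75*a^3 - 1.5*a^2 + 1.22*a + 1.55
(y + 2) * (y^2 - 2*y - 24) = y^3 - 28*y - 48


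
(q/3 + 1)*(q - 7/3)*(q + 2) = q^3/3 + 8*q^2/9 - 17*q/9 - 14/3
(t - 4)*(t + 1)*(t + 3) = t^3 - 13*t - 12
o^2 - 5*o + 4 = (o - 4)*(o - 1)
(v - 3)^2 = v^2 - 6*v + 9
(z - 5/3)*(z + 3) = z^2 + 4*z/3 - 5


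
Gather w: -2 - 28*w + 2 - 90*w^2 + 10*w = -90*w^2 - 18*w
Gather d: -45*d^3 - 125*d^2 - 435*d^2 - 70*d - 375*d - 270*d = -45*d^3 - 560*d^2 - 715*d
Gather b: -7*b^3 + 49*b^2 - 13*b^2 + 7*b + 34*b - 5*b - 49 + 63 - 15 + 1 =-7*b^3 + 36*b^2 + 36*b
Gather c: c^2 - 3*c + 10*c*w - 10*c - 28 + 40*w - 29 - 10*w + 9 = c^2 + c*(10*w - 13) + 30*w - 48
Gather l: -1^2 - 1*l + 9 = 8 - l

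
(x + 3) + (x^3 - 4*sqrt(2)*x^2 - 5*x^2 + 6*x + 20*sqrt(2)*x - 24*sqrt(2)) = x^3 - 4*sqrt(2)*x^2 - 5*x^2 + 7*x + 20*sqrt(2)*x - 24*sqrt(2) + 3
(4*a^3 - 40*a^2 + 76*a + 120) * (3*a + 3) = 12*a^4 - 108*a^3 + 108*a^2 + 588*a + 360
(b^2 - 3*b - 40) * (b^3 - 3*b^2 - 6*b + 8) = b^5 - 6*b^4 - 37*b^3 + 146*b^2 + 216*b - 320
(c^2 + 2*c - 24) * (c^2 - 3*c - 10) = c^4 - c^3 - 40*c^2 + 52*c + 240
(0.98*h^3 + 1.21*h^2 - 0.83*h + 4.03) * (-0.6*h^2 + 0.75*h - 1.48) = -0.588*h^5 + 0.00900000000000001*h^4 - 0.0449*h^3 - 4.8313*h^2 + 4.2509*h - 5.9644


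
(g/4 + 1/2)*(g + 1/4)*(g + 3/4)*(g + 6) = g^4/4 + 9*g^3/4 + 323*g^2/64 + 27*g/8 + 9/16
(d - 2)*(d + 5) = d^2 + 3*d - 10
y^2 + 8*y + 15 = (y + 3)*(y + 5)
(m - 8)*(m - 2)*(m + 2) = m^3 - 8*m^2 - 4*m + 32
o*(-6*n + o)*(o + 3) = -6*n*o^2 - 18*n*o + o^3 + 3*o^2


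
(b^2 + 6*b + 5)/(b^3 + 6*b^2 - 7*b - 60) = (b + 1)/(b^2 + b - 12)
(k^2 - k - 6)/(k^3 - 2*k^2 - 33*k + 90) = (k + 2)/(k^2 + k - 30)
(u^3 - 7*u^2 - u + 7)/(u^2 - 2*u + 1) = (u^2 - 6*u - 7)/(u - 1)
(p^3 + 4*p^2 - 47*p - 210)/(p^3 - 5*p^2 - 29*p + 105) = (p + 6)/(p - 3)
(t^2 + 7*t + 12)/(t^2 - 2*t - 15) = (t + 4)/(t - 5)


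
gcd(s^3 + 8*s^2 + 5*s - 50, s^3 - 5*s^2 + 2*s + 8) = s - 2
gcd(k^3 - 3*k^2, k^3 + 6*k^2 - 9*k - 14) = 1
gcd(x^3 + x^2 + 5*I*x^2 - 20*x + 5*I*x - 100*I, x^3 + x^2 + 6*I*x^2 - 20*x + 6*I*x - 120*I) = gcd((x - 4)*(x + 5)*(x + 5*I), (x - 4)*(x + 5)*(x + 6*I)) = x^2 + x - 20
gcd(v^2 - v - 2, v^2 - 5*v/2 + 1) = v - 2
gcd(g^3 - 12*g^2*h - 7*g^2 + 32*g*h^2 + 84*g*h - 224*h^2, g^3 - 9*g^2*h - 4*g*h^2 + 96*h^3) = g^2 - 12*g*h + 32*h^2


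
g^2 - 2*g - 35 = (g - 7)*(g + 5)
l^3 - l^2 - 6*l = l*(l - 3)*(l + 2)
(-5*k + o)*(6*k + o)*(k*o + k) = -30*k^3*o - 30*k^3 + k^2*o^2 + k^2*o + k*o^3 + k*o^2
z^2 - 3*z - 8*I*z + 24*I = (z - 3)*(z - 8*I)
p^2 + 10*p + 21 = (p + 3)*(p + 7)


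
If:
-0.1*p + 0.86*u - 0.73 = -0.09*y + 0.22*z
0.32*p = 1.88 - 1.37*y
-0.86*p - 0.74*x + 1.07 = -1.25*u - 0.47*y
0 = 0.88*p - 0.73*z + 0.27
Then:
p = 0.829545454545455*z - 0.306818181818182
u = 0.372550192126665*z + 0.662051897347263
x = 3.83793895301916 - 0.457823916839789*z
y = 1.44392833443928 - 0.193762441937624*z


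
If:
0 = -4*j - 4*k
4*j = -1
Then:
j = -1/4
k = 1/4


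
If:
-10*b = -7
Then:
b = 7/10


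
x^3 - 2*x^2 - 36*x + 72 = (x - 6)*(x - 2)*(x + 6)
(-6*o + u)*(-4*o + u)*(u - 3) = 24*o^2*u - 72*o^2 - 10*o*u^2 + 30*o*u + u^3 - 3*u^2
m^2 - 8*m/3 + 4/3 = (m - 2)*(m - 2/3)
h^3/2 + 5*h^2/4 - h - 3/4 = (h/2 + 1/4)*(h - 1)*(h + 3)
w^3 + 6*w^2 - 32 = (w - 2)*(w + 4)^2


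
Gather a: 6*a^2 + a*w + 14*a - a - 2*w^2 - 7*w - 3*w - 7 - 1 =6*a^2 + a*(w + 13) - 2*w^2 - 10*w - 8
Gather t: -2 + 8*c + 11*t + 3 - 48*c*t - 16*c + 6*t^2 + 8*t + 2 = -8*c + 6*t^2 + t*(19 - 48*c) + 3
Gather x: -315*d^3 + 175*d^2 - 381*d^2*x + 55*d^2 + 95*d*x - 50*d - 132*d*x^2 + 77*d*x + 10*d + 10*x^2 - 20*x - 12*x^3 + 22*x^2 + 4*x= -315*d^3 + 230*d^2 - 40*d - 12*x^3 + x^2*(32 - 132*d) + x*(-381*d^2 + 172*d - 16)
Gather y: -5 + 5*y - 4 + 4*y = 9*y - 9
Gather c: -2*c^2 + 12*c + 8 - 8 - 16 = -2*c^2 + 12*c - 16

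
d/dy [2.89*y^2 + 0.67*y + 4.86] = 5.78*y + 0.67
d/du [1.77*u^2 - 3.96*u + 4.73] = 3.54*u - 3.96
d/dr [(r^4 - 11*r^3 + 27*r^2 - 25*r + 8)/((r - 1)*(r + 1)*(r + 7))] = (r^4 + 16*r^3 - 76*r^2 - 124*r + 183)/(r^4 + 16*r^3 + 78*r^2 + 112*r + 49)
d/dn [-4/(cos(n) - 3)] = -4*sin(n)/(cos(n) - 3)^2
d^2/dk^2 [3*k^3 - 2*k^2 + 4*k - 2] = 18*k - 4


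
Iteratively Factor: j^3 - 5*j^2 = (j)*(j^2 - 5*j) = j^2*(j - 5)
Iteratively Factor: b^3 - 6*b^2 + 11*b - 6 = (b - 1)*(b^2 - 5*b + 6) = (b - 3)*(b - 1)*(b - 2)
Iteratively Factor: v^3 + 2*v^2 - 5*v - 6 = (v + 1)*(v^2 + v - 6) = (v - 2)*(v + 1)*(v + 3)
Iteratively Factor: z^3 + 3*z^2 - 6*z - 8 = (z + 1)*(z^2 + 2*z - 8) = (z - 2)*(z + 1)*(z + 4)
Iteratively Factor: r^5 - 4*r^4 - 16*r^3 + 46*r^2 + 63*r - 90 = (r - 5)*(r^4 + r^3 - 11*r^2 - 9*r + 18) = (r - 5)*(r + 3)*(r^3 - 2*r^2 - 5*r + 6) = (r - 5)*(r - 3)*(r + 3)*(r^2 + r - 2) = (r - 5)*(r - 3)*(r + 2)*(r + 3)*(r - 1)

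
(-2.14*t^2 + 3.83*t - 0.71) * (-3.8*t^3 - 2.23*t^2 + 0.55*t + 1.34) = 8.132*t^5 - 9.7818*t^4 - 7.0199*t^3 + 0.8222*t^2 + 4.7417*t - 0.9514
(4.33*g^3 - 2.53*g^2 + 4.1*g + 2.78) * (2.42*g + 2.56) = 10.4786*g^4 + 4.9622*g^3 + 3.4452*g^2 + 17.2236*g + 7.1168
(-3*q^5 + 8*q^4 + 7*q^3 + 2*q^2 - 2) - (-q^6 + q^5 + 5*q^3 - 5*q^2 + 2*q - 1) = q^6 - 4*q^5 + 8*q^4 + 2*q^3 + 7*q^2 - 2*q - 1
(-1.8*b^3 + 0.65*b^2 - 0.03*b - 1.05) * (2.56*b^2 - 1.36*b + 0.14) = -4.608*b^5 + 4.112*b^4 - 1.2128*b^3 - 2.5562*b^2 + 1.4238*b - 0.147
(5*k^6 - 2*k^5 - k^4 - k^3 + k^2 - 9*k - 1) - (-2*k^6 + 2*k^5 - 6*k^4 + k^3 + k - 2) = 7*k^6 - 4*k^5 + 5*k^4 - 2*k^3 + k^2 - 10*k + 1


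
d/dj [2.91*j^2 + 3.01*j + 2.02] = 5.82*j + 3.01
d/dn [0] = 0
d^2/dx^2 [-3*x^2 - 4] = -6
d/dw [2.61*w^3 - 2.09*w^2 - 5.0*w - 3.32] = 7.83*w^2 - 4.18*w - 5.0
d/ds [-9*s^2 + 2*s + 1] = 2 - 18*s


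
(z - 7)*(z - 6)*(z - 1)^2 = z^4 - 15*z^3 + 69*z^2 - 97*z + 42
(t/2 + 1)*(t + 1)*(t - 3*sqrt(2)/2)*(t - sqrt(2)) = t^4/2 - 5*sqrt(2)*t^3/4 + 3*t^3/2 - 15*sqrt(2)*t^2/4 + 5*t^2/2 - 5*sqrt(2)*t/2 + 9*t/2 + 3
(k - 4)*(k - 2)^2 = k^3 - 8*k^2 + 20*k - 16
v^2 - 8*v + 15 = (v - 5)*(v - 3)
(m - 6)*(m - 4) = m^2 - 10*m + 24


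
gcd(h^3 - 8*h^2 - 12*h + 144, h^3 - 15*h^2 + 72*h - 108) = h^2 - 12*h + 36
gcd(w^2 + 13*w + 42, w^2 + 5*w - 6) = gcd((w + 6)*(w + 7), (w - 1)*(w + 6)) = w + 6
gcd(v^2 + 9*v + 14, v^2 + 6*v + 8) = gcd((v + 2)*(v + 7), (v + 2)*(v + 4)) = v + 2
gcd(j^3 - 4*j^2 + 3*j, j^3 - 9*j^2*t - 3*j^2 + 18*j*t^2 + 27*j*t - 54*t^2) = j - 3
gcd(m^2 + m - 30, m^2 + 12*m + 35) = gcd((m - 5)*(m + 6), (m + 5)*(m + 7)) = 1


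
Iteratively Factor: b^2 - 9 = (b + 3)*(b - 3)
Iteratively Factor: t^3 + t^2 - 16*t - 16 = (t + 4)*(t^2 - 3*t - 4) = (t + 1)*(t + 4)*(t - 4)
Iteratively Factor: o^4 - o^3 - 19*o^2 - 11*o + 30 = (o - 1)*(o^3 - 19*o - 30) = (o - 1)*(o + 3)*(o^2 - 3*o - 10) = (o - 1)*(o + 2)*(o + 3)*(o - 5)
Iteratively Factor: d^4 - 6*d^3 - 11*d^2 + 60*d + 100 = (d + 2)*(d^3 - 8*d^2 + 5*d + 50) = (d + 2)^2*(d^2 - 10*d + 25) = (d - 5)*(d + 2)^2*(d - 5)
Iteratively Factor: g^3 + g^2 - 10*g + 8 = (g - 2)*(g^2 + 3*g - 4) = (g - 2)*(g - 1)*(g + 4)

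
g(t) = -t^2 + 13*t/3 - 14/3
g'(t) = 13/3 - 2*t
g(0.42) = -3.02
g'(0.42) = 3.49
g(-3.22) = -28.99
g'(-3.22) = 10.77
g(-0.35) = -6.31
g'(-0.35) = 5.03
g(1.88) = -0.05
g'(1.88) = 0.57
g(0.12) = -4.16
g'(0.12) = 4.09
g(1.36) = -0.62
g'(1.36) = 1.61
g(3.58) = -1.97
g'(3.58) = -2.83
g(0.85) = -1.71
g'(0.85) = 2.63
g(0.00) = -4.67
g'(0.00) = 4.33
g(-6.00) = -66.67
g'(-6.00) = 16.33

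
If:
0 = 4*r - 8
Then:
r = 2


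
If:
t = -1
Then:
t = -1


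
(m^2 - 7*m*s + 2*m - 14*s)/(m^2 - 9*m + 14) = (m^2 - 7*m*s + 2*m - 14*s)/(m^2 - 9*m + 14)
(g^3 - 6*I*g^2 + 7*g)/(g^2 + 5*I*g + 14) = g*(g^2 - 6*I*g + 7)/(g^2 + 5*I*g + 14)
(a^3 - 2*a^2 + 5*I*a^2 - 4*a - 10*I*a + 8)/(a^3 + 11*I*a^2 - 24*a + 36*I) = (a^3 + a^2*(-2 + 5*I) + a*(-4 - 10*I) + 8)/(a^3 + 11*I*a^2 - 24*a + 36*I)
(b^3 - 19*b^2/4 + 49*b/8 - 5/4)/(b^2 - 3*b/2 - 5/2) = (4*b^2 - 9*b + 2)/(4*(b + 1))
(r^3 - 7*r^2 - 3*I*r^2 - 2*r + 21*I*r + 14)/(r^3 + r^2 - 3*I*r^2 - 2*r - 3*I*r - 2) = (r - 7)/(r + 1)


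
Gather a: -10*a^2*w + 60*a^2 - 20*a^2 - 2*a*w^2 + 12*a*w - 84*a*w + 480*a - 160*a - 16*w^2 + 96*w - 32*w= a^2*(40 - 10*w) + a*(-2*w^2 - 72*w + 320) - 16*w^2 + 64*w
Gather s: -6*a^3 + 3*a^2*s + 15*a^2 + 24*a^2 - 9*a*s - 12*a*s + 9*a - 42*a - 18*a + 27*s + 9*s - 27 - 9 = -6*a^3 + 39*a^2 - 51*a + s*(3*a^2 - 21*a + 36) - 36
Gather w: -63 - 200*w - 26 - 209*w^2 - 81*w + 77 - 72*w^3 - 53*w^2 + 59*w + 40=-72*w^3 - 262*w^2 - 222*w + 28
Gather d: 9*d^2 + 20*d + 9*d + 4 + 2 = 9*d^2 + 29*d + 6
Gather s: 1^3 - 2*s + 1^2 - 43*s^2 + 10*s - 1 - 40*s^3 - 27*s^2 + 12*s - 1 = -40*s^3 - 70*s^2 + 20*s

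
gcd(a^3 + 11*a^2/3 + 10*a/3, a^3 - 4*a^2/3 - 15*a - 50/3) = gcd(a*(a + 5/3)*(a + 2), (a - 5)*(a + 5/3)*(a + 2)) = a^2 + 11*a/3 + 10/3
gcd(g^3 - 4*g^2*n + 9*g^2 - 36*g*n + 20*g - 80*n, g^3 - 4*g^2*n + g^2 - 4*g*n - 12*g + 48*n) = g^2 - 4*g*n + 4*g - 16*n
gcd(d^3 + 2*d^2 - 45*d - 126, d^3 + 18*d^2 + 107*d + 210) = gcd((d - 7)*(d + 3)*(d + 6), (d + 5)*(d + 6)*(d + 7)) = d + 6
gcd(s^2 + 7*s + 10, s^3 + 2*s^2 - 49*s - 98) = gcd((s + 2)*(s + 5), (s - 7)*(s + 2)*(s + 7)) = s + 2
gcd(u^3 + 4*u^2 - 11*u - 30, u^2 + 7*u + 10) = u^2 + 7*u + 10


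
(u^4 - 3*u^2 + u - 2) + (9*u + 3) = u^4 - 3*u^2 + 10*u + 1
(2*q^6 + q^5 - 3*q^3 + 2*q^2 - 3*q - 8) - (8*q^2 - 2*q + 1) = 2*q^6 + q^5 - 3*q^3 - 6*q^2 - q - 9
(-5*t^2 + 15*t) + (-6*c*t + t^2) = -6*c*t - 4*t^2 + 15*t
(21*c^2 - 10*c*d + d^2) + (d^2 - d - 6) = 21*c^2 - 10*c*d + 2*d^2 - d - 6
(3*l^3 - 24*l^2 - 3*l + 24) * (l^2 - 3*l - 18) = 3*l^5 - 33*l^4 + 15*l^3 + 465*l^2 - 18*l - 432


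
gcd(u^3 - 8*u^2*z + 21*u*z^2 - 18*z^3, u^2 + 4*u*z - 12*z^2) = -u + 2*z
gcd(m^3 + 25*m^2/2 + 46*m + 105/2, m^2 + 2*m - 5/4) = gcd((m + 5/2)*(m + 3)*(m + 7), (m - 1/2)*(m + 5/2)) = m + 5/2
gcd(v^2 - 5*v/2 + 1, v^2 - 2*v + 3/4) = v - 1/2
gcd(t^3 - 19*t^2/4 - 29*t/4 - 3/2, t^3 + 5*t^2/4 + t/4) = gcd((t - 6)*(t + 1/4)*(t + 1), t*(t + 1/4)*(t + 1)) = t^2 + 5*t/4 + 1/4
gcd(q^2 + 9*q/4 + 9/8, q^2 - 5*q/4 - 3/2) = q + 3/4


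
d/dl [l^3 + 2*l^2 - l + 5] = 3*l^2 + 4*l - 1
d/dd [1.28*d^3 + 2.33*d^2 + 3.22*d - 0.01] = 3.84*d^2 + 4.66*d + 3.22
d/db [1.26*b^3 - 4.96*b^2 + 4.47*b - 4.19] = 3.78*b^2 - 9.92*b + 4.47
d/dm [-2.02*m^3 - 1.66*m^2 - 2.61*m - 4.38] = -6.06*m^2 - 3.32*m - 2.61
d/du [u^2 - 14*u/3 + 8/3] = 2*u - 14/3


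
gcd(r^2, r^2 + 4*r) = r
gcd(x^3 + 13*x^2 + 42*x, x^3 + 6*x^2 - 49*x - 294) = x^2 + 13*x + 42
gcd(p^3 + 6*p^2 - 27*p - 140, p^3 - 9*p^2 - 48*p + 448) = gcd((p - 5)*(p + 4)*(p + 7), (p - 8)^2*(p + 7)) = p + 7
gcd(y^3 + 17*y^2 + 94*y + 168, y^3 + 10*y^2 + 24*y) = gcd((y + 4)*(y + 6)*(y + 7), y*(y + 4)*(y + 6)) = y^2 + 10*y + 24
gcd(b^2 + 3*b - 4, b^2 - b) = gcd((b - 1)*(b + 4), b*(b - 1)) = b - 1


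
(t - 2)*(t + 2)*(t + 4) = t^3 + 4*t^2 - 4*t - 16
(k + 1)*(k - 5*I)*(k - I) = k^3 + k^2 - 6*I*k^2 - 5*k - 6*I*k - 5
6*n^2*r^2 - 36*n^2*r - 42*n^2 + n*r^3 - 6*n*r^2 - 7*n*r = (6*n + r)*(r - 7)*(n*r + n)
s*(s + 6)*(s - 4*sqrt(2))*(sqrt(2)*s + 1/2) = sqrt(2)*s^4 - 15*s^3/2 + 6*sqrt(2)*s^3 - 45*s^2 - 2*sqrt(2)*s^2 - 12*sqrt(2)*s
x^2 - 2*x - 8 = (x - 4)*(x + 2)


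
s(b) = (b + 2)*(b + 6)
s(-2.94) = -2.88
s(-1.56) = 1.95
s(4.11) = 61.77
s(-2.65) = -2.18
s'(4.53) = 17.06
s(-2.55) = -1.90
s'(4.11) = 16.22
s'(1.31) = 10.62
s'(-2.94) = 2.12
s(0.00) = 12.00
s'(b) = 2*b + 8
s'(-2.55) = 2.90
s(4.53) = 68.76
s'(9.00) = 26.00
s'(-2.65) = 2.70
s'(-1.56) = 4.88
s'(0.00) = 8.00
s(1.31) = 24.20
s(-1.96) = 0.16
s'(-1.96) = 4.08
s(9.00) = 165.00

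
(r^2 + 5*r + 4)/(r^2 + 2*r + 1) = (r + 4)/(r + 1)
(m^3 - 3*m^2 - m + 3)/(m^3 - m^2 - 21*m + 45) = (m^2 - 1)/(m^2 + 2*m - 15)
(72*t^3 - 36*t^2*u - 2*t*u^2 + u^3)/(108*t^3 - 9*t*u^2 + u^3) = (12*t^2 - 4*t*u - u^2)/(18*t^2 + 3*t*u - u^2)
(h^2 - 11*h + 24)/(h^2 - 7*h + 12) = (h - 8)/(h - 4)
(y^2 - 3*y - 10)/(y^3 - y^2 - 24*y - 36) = (y - 5)/(y^2 - 3*y - 18)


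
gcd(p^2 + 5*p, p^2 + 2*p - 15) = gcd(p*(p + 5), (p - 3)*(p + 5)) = p + 5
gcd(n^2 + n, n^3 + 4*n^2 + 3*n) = n^2 + n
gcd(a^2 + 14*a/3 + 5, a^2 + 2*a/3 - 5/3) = a + 5/3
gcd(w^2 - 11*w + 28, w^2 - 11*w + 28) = w^2 - 11*w + 28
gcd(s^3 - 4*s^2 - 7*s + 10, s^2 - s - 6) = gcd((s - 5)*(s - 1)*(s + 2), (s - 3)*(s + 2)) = s + 2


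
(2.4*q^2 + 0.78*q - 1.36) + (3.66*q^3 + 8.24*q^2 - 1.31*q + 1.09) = 3.66*q^3 + 10.64*q^2 - 0.53*q - 0.27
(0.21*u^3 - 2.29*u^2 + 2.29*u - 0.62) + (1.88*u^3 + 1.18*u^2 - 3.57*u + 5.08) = 2.09*u^3 - 1.11*u^2 - 1.28*u + 4.46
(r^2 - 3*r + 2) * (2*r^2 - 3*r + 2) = 2*r^4 - 9*r^3 + 15*r^2 - 12*r + 4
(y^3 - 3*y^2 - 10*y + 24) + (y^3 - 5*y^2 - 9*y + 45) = 2*y^3 - 8*y^2 - 19*y + 69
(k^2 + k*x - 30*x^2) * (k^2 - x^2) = k^4 + k^3*x - 31*k^2*x^2 - k*x^3 + 30*x^4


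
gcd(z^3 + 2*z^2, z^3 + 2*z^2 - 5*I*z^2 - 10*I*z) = z^2 + 2*z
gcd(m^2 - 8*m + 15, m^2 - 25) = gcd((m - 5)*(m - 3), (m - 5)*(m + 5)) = m - 5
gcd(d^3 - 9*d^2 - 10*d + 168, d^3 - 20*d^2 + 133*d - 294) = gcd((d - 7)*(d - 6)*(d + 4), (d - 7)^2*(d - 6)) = d^2 - 13*d + 42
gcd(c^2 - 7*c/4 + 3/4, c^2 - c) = c - 1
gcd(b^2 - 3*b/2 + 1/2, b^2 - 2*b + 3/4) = b - 1/2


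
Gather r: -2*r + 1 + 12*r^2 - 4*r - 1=12*r^2 - 6*r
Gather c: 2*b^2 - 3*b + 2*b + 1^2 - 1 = 2*b^2 - b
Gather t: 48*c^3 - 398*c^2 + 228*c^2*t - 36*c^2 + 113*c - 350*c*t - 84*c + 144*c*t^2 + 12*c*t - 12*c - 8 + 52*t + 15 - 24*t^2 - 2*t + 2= 48*c^3 - 434*c^2 + 17*c + t^2*(144*c - 24) + t*(228*c^2 - 338*c + 50) + 9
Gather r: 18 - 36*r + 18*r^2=18*r^2 - 36*r + 18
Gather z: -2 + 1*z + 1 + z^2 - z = z^2 - 1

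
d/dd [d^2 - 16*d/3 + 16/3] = 2*d - 16/3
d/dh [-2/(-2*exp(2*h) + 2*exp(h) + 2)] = (1 - 2*exp(h))*exp(h)/(-exp(2*h) + exp(h) + 1)^2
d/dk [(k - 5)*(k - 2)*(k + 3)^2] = 4*k^3 - 3*k^2 - 46*k - 3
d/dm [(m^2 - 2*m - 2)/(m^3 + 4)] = (-m^4 + 4*m^3 + 6*m^2 + 8*m - 8)/(m^6 + 8*m^3 + 16)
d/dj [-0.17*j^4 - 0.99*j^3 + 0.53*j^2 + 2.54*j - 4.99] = -0.68*j^3 - 2.97*j^2 + 1.06*j + 2.54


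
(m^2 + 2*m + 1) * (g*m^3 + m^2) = g*m^5 + 2*g*m^4 + g*m^3 + m^4 + 2*m^3 + m^2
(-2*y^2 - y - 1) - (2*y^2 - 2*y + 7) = -4*y^2 + y - 8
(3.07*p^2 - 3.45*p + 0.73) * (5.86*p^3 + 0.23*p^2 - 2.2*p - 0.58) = 17.9902*p^5 - 19.5109*p^4 - 3.2697*p^3 + 5.9773*p^2 + 0.395*p - 0.4234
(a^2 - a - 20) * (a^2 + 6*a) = a^4 + 5*a^3 - 26*a^2 - 120*a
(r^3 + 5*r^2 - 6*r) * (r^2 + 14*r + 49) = r^5 + 19*r^4 + 113*r^3 + 161*r^2 - 294*r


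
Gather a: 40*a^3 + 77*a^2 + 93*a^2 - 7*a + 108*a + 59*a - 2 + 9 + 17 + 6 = 40*a^3 + 170*a^2 + 160*a + 30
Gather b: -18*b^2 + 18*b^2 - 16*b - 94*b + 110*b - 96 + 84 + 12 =0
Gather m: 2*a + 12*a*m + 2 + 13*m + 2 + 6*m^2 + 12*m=2*a + 6*m^2 + m*(12*a + 25) + 4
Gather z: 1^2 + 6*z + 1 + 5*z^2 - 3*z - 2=5*z^2 + 3*z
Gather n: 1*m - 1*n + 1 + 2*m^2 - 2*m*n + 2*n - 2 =2*m^2 + m + n*(1 - 2*m) - 1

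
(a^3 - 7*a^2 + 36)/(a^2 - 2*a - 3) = (a^2 - 4*a - 12)/(a + 1)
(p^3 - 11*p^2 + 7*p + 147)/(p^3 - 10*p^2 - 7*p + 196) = (p + 3)/(p + 4)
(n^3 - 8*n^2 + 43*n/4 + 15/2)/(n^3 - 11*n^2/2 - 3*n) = (n - 5/2)/n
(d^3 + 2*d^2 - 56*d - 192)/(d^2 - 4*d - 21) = (-d^3 - 2*d^2 + 56*d + 192)/(-d^2 + 4*d + 21)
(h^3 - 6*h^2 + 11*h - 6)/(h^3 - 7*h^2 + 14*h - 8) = (h - 3)/(h - 4)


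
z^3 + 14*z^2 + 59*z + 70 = (z + 2)*(z + 5)*(z + 7)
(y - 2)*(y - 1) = y^2 - 3*y + 2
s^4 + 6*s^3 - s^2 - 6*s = s*(s - 1)*(s + 1)*(s + 6)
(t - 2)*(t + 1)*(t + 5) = t^3 + 4*t^2 - 7*t - 10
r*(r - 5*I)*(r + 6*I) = r^3 + I*r^2 + 30*r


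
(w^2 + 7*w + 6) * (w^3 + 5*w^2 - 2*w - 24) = w^5 + 12*w^4 + 39*w^3 - 8*w^2 - 180*w - 144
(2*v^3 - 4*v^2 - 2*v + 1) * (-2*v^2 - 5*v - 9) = -4*v^5 - 2*v^4 + 6*v^3 + 44*v^2 + 13*v - 9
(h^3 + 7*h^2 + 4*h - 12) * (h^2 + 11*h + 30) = h^5 + 18*h^4 + 111*h^3 + 242*h^2 - 12*h - 360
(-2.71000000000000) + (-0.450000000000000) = -3.16000000000000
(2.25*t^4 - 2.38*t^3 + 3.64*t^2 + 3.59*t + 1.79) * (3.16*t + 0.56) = 7.11*t^5 - 6.2608*t^4 + 10.1696*t^3 + 13.3828*t^2 + 7.6668*t + 1.0024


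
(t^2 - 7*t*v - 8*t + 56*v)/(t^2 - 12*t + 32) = (t - 7*v)/(t - 4)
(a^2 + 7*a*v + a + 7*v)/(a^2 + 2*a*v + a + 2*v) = (a + 7*v)/(a + 2*v)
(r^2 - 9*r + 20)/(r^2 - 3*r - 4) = (r - 5)/(r + 1)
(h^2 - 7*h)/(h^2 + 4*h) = (h - 7)/(h + 4)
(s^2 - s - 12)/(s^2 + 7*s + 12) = (s - 4)/(s + 4)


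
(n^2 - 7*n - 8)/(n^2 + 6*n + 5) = (n - 8)/(n + 5)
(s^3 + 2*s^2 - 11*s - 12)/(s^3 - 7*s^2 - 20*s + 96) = (s + 1)/(s - 8)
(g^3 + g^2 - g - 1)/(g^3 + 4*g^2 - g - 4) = (g + 1)/(g + 4)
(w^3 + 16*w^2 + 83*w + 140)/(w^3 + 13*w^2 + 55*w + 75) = (w^2 + 11*w + 28)/(w^2 + 8*w + 15)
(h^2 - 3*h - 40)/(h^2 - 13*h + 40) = (h + 5)/(h - 5)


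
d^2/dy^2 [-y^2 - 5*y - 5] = -2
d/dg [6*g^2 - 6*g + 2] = 12*g - 6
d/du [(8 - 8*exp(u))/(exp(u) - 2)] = 8*exp(u)/(exp(u) - 2)^2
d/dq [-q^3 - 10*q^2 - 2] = q*(-3*q - 20)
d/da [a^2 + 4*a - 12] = 2*a + 4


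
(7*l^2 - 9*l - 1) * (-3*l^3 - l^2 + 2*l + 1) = -21*l^5 + 20*l^4 + 26*l^3 - 10*l^2 - 11*l - 1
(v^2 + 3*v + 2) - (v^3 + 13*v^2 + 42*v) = -v^3 - 12*v^2 - 39*v + 2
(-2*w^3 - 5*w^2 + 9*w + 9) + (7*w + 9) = -2*w^3 - 5*w^2 + 16*w + 18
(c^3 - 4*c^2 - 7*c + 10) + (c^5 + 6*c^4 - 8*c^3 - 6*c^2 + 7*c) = c^5 + 6*c^4 - 7*c^3 - 10*c^2 + 10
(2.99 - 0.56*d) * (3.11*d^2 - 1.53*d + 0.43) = -1.7416*d^3 + 10.1557*d^2 - 4.8155*d + 1.2857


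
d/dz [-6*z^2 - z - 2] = -12*z - 1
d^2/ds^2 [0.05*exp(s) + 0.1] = 0.05*exp(s)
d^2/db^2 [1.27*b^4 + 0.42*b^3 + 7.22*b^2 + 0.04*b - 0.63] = 15.24*b^2 + 2.52*b + 14.44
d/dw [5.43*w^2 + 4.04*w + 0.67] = 10.86*w + 4.04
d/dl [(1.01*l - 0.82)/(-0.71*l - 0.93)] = (-1.080265*l - 1.414995)/(0.71*l + 0.93)^3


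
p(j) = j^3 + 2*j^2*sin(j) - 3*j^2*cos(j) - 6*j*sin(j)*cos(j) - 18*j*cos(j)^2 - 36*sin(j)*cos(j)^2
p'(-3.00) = 6.47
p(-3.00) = 57.61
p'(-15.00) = -408.74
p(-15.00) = -2941.04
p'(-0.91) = 37.64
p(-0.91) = 10.64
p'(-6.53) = 269.77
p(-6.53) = -313.81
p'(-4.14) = 81.91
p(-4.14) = -12.62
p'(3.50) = 44.74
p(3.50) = 17.62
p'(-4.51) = 83.46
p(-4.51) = -43.09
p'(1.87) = 0.89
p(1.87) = 13.56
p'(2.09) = -16.80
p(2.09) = 11.66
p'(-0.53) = -3.44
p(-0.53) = 18.10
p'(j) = 3*j^2*sin(j) + 2*j^2*cos(j) + 3*j^2 + 6*j*sin(j)^2 + 36*j*sin(j)*cos(j) + 4*j*sin(j) - 6*j*cos(j)^2 - 6*j*cos(j) + 72*sin(j)^2*cos(j) - 6*sin(j)*cos(j) - 36*cos(j)^3 - 18*cos(j)^2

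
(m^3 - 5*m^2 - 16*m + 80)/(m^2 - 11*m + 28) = (m^2 - m - 20)/(m - 7)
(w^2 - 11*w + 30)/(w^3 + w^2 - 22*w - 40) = (w - 6)/(w^2 + 6*w + 8)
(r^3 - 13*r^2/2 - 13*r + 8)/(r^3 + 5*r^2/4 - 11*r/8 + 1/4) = 4*(r - 8)/(4*r - 1)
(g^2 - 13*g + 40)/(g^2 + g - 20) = (g^2 - 13*g + 40)/(g^2 + g - 20)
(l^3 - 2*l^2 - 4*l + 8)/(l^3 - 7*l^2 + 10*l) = (l^2 - 4)/(l*(l - 5))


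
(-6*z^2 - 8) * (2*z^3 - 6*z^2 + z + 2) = -12*z^5 + 36*z^4 - 22*z^3 + 36*z^2 - 8*z - 16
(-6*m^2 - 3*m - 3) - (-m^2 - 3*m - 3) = -5*m^2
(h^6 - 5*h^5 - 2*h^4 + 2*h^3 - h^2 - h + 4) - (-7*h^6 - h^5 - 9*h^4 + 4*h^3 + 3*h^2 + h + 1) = 8*h^6 - 4*h^5 + 7*h^4 - 2*h^3 - 4*h^2 - 2*h + 3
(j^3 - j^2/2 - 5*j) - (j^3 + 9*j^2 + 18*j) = -19*j^2/2 - 23*j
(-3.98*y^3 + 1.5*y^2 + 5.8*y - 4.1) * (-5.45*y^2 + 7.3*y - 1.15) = 21.691*y^5 - 37.229*y^4 - 16.083*y^3 + 62.96*y^2 - 36.6*y + 4.715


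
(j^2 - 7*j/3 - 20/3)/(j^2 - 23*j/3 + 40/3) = (3*j^2 - 7*j - 20)/(3*j^2 - 23*j + 40)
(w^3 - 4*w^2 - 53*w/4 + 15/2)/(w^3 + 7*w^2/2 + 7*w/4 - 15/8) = 2*(w - 6)/(2*w + 3)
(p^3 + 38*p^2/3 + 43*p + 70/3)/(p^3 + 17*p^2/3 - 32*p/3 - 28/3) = (p + 5)/(p - 2)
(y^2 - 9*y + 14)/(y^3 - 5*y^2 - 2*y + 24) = (y^2 - 9*y + 14)/(y^3 - 5*y^2 - 2*y + 24)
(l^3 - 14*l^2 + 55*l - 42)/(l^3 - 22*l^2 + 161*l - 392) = (l^2 - 7*l + 6)/(l^2 - 15*l + 56)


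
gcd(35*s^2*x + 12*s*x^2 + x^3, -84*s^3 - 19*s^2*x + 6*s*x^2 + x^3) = 7*s + x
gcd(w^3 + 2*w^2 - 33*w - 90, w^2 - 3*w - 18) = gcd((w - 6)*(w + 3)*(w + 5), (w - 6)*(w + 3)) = w^2 - 3*w - 18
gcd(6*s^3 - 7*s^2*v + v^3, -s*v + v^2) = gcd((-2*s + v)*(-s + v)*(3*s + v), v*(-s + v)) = s - v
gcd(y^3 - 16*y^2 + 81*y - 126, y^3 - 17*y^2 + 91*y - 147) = y^2 - 10*y + 21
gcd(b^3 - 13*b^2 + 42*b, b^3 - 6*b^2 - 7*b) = b^2 - 7*b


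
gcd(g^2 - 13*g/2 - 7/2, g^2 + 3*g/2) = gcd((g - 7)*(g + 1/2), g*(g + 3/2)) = 1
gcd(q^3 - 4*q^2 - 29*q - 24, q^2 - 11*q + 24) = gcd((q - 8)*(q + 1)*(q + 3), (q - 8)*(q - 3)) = q - 8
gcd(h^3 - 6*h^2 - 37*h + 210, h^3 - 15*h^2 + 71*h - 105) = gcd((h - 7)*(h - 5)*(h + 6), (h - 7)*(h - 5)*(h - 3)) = h^2 - 12*h + 35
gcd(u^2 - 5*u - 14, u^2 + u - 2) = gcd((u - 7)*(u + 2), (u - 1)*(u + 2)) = u + 2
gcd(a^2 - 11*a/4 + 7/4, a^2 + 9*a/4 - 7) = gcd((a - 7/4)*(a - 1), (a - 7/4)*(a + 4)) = a - 7/4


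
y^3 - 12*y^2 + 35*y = y*(y - 7)*(y - 5)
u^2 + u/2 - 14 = (u - 7/2)*(u + 4)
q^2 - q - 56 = (q - 8)*(q + 7)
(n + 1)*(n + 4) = n^2 + 5*n + 4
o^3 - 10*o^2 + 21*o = o*(o - 7)*(o - 3)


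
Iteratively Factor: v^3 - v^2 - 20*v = (v - 5)*(v^2 + 4*v) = v*(v - 5)*(v + 4)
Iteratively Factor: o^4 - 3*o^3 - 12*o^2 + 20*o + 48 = (o + 2)*(o^3 - 5*o^2 - 2*o + 24) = (o - 4)*(o + 2)*(o^2 - o - 6) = (o - 4)*(o + 2)^2*(o - 3)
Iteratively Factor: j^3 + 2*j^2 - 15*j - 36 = (j + 3)*(j^2 - j - 12) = (j + 3)^2*(j - 4)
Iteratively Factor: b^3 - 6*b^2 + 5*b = (b - 1)*(b^2 - 5*b) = b*(b - 1)*(b - 5)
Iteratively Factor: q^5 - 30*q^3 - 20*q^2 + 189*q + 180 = (q - 3)*(q^4 + 3*q^3 - 21*q^2 - 83*q - 60) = (q - 3)*(q + 3)*(q^3 - 21*q - 20) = (q - 5)*(q - 3)*(q + 3)*(q^2 + 5*q + 4) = (q - 5)*(q - 3)*(q + 3)*(q + 4)*(q + 1)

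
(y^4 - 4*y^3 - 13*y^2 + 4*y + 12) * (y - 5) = y^5 - 9*y^4 + 7*y^3 + 69*y^2 - 8*y - 60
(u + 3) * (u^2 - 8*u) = u^3 - 5*u^2 - 24*u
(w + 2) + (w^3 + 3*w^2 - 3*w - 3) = w^3 + 3*w^2 - 2*w - 1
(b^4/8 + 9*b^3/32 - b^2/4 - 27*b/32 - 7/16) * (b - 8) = b^5/8 - 23*b^4/32 - 5*b^3/2 + 37*b^2/32 + 101*b/16 + 7/2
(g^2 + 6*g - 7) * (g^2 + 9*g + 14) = g^4 + 15*g^3 + 61*g^2 + 21*g - 98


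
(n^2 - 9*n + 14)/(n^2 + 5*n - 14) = (n - 7)/(n + 7)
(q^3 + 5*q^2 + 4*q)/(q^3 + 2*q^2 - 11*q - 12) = q/(q - 3)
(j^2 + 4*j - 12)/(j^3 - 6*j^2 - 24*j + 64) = (j + 6)/(j^2 - 4*j - 32)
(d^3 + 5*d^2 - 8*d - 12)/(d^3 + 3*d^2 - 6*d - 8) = (d + 6)/(d + 4)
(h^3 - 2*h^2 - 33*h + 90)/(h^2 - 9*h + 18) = (h^2 + h - 30)/(h - 6)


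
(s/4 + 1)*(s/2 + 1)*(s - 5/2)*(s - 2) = s^4/8 + 3*s^3/16 - 7*s^2/4 - 3*s/4 + 5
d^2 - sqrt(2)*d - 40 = (d - 5*sqrt(2))*(d + 4*sqrt(2))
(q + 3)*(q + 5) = q^2 + 8*q + 15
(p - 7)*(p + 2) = p^2 - 5*p - 14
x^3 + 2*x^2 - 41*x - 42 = (x - 6)*(x + 1)*(x + 7)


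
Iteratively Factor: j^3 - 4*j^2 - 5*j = (j + 1)*(j^2 - 5*j) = (j - 5)*(j + 1)*(j)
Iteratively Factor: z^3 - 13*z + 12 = (z - 1)*(z^2 + z - 12) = (z - 1)*(z + 4)*(z - 3)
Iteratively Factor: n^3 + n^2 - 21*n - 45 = (n - 5)*(n^2 + 6*n + 9) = (n - 5)*(n + 3)*(n + 3)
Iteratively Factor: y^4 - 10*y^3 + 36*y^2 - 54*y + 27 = (y - 3)*(y^3 - 7*y^2 + 15*y - 9) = (y - 3)^2*(y^2 - 4*y + 3) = (y - 3)^2*(y - 1)*(y - 3)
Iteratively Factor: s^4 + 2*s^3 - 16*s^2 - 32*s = (s)*(s^3 + 2*s^2 - 16*s - 32) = s*(s + 2)*(s^2 - 16) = s*(s + 2)*(s + 4)*(s - 4)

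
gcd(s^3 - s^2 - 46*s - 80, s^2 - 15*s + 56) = s - 8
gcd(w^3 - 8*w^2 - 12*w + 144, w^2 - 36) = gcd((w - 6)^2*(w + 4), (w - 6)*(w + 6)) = w - 6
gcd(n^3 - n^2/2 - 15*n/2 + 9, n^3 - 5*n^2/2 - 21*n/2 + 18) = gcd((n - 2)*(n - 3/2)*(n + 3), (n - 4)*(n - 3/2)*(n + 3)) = n^2 + 3*n/2 - 9/2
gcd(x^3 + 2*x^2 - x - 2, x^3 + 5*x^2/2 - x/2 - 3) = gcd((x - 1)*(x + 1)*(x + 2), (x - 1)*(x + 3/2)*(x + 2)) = x^2 + x - 2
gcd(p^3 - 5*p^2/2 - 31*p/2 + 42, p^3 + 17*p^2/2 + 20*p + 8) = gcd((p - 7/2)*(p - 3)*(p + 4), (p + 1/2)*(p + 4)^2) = p + 4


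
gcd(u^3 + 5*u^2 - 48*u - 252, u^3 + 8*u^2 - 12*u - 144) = u^2 + 12*u + 36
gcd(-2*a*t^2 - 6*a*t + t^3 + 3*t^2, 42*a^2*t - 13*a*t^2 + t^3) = t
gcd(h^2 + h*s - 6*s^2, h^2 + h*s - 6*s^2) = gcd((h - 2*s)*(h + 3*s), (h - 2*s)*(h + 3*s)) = -h^2 - h*s + 6*s^2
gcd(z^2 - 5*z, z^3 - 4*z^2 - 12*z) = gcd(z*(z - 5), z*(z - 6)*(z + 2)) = z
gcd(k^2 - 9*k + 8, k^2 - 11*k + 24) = k - 8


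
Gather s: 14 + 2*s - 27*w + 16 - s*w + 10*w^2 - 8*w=s*(2 - w) + 10*w^2 - 35*w + 30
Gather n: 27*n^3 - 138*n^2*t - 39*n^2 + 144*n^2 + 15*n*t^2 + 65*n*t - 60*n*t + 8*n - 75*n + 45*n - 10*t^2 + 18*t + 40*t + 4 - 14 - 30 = 27*n^3 + n^2*(105 - 138*t) + n*(15*t^2 + 5*t - 22) - 10*t^2 + 58*t - 40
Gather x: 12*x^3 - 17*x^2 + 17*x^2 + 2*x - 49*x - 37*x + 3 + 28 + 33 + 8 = 12*x^3 - 84*x + 72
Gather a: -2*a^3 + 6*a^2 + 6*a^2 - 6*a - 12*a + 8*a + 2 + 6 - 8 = -2*a^3 + 12*a^2 - 10*a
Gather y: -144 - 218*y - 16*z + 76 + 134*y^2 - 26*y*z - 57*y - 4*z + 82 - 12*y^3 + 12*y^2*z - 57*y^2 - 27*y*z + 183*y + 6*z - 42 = -12*y^3 + y^2*(12*z + 77) + y*(-53*z - 92) - 14*z - 28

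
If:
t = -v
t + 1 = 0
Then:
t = -1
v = 1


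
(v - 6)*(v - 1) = v^2 - 7*v + 6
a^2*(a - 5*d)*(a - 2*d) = a^4 - 7*a^3*d + 10*a^2*d^2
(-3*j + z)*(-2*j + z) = 6*j^2 - 5*j*z + z^2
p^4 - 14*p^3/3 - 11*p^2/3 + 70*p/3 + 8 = (p - 4)*(p - 3)*(p + 1/3)*(p + 2)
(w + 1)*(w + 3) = w^2 + 4*w + 3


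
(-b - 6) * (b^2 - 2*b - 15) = -b^3 - 4*b^2 + 27*b + 90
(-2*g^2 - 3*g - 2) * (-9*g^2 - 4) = 18*g^4 + 27*g^3 + 26*g^2 + 12*g + 8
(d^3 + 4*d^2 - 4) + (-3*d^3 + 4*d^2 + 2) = -2*d^3 + 8*d^2 - 2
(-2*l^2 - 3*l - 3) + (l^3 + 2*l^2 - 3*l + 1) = l^3 - 6*l - 2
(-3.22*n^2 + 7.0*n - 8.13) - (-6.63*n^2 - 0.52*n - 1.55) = 3.41*n^2 + 7.52*n - 6.58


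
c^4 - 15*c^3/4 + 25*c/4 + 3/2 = (c - 3)*(c - 2)*(c + 1/4)*(c + 1)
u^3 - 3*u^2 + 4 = (u - 2)^2*(u + 1)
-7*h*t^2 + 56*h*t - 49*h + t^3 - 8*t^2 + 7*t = (-7*h + t)*(t - 7)*(t - 1)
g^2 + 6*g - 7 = (g - 1)*(g + 7)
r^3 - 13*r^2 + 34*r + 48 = (r - 8)*(r - 6)*(r + 1)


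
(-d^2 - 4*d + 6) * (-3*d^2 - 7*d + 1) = 3*d^4 + 19*d^3 + 9*d^2 - 46*d + 6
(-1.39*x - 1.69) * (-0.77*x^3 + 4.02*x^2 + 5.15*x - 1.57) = 1.0703*x^4 - 4.2865*x^3 - 13.9523*x^2 - 6.5212*x + 2.6533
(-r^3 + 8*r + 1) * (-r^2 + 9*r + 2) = r^5 - 9*r^4 - 10*r^3 + 71*r^2 + 25*r + 2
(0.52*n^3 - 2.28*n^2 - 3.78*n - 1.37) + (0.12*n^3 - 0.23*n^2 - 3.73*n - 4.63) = 0.64*n^3 - 2.51*n^2 - 7.51*n - 6.0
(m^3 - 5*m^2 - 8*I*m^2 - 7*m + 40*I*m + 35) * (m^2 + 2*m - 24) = m^5 - 3*m^4 - 8*I*m^4 - 41*m^3 + 24*I*m^3 + 141*m^2 + 272*I*m^2 + 238*m - 960*I*m - 840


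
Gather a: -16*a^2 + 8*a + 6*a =-16*a^2 + 14*a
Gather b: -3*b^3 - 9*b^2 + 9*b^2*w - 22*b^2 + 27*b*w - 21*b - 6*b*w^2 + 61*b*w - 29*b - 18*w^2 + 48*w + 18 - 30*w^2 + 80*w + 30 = -3*b^3 + b^2*(9*w - 31) + b*(-6*w^2 + 88*w - 50) - 48*w^2 + 128*w + 48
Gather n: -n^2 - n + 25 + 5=-n^2 - n + 30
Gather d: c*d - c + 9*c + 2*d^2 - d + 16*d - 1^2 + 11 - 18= 8*c + 2*d^2 + d*(c + 15) - 8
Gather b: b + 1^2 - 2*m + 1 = b - 2*m + 2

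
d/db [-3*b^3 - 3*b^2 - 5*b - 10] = -9*b^2 - 6*b - 5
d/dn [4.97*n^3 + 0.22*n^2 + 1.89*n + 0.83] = 14.91*n^2 + 0.44*n + 1.89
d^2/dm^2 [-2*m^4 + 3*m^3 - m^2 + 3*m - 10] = -24*m^2 + 18*m - 2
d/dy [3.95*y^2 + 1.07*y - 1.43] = 7.9*y + 1.07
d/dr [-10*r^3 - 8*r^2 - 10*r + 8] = -30*r^2 - 16*r - 10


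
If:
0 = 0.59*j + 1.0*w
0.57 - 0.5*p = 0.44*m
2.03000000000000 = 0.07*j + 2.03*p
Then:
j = -1.69491525423729*w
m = 0.159090909090909 - 0.0664151745390787*w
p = 0.0584453535943892*w + 1.0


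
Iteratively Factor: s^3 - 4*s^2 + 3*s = (s)*(s^2 - 4*s + 3) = s*(s - 1)*(s - 3)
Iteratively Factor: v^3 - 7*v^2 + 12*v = (v - 4)*(v^2 - 3*v) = (v - 4)*(v - 3)*(v)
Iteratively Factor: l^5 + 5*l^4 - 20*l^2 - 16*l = (l)*(l^4 + 5*l^3 - 20*l - 16) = l*(l + 4)*(l^3 + l^2 - 4*l - 4) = l*(l + 1)*(l + 4)*(l^2 - 4) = l*(l - 2)*(l + 1)*(l + 4)*(l + 2)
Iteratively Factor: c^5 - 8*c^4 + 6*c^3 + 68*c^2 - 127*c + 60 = (c - 5)*(c^4 - 3*c^3 - 9*c^2 + 23*c - 12) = (c - 5)*(c - 4)*(c^3 + c^2 - 5*c + 3) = (c - 5)*(c - 4)*(c - 1)*(c^2 + 2*c - 3) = (c - 5)*(c - 4)*(c - 1)*(c + 3)*(c - 1)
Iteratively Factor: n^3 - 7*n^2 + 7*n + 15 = (n - 3)*(n^2 - 4*n - 5) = (n - 3)*(n + 1)*(n - 5)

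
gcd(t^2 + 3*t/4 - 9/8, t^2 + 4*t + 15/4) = t + 3/2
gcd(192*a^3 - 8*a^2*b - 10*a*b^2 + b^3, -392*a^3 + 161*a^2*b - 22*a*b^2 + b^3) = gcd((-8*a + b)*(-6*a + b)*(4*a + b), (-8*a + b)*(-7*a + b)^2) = 8*a - b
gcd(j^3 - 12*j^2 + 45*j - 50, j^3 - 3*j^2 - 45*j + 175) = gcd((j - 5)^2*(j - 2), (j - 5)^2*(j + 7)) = j^2 - 10*j + 25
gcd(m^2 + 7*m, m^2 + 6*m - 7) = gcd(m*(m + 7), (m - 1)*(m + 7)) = m + 7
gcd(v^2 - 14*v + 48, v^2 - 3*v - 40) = v - 8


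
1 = 1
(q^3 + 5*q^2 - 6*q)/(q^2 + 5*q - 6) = q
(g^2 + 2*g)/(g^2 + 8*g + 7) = g*(g + 2)/(g^2 + 8*g + 7)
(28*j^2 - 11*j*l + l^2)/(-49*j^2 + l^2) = (-4*j + l)/(7*j + l)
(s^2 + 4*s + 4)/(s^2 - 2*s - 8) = (s + 2)/(s - 4)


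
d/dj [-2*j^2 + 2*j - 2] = 2 - 4*j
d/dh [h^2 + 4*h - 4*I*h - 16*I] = 2*h + 4 - 4*I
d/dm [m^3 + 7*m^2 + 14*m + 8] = 3*m^2 + 14*m + 14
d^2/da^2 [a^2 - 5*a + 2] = 2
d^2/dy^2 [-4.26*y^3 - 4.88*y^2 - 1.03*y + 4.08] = -25.56*y - 9.76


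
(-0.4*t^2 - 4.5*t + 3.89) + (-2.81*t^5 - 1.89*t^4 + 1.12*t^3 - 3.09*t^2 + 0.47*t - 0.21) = -2.81*t^5 - 1.89*t^4 + 1.12*t^3 - 3.49*t^2 - 4.03*t + 3.68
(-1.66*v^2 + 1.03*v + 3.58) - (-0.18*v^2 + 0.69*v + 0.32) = -1.48*v^2 + 0.34*v + 3.26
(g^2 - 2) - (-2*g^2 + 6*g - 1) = 3*g^2 - 6*g - 1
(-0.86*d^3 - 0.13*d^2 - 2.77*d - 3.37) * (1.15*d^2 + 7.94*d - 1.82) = -0.989*d^5 - 6.9779*d^4 - 2.6525*d^3 - 25.6327*d^2 - 21.7164*d + 6.1334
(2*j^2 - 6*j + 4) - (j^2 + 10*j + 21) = j^2 - 16*j - 17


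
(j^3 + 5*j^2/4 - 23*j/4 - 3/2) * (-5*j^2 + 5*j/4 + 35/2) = -5*j^5 - 5*j^4 + 765*j^3/16 + 355*j^2/16 - 205*j/2 - 105/4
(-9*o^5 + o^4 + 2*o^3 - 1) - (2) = -9*o^5 + o^4 + 2*o^3 - 3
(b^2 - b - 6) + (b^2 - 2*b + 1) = 2*b^2 - 3*b - 5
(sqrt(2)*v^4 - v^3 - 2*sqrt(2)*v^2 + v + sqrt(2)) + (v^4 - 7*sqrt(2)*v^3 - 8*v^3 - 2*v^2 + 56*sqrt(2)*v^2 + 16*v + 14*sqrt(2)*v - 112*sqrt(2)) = v^4 + sqrt(2)*v^4 - 7*sqrt(2)*v^3 - 9*v^3 - 2*v^2 + 54*sqrt(2)*v^2 + 17*v + 14*sqrt(2)*v - 111*sqrt(2)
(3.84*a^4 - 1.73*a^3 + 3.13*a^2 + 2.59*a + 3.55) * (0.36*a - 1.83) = 1.3824*a^5 - 7.65*a^4 + 4.2927*a^3 - 4.7955*a^2 - 3.4617*a - 6.4965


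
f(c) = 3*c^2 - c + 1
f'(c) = 6*c - 1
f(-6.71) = 142.78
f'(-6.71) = -41.26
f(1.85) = 9.42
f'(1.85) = 10.10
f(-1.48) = 9.05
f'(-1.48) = -9.88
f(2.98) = 24.66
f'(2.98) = 16.88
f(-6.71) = 142.78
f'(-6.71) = -41.26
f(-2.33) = 19.62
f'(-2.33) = -14.98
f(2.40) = 15.88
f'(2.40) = 13.40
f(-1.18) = 6.36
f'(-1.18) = -8.08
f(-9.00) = 253.00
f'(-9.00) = -55.00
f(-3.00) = 31.00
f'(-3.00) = -19.00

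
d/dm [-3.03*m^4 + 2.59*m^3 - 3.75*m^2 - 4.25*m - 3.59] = -12.12*m^3 + 7.77*m^2 - 7.5*m - 4.25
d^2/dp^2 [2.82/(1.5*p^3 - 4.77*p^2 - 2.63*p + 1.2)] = ((26.9028 - 25.38*p)*(1.5*p^3 - 4.77*p^2 - 2.63*p + 1.2) + 2.82*(-9.0*p^2 + 19.08*p + 5.26)*(-4.5*p^2 + 9.54*p + 2.63))/(1.5*p^3 - 4.77*p^2 - 2.63*p + 1.2)^3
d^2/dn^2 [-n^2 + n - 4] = -2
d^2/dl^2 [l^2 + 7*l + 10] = 2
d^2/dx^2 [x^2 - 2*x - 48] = 2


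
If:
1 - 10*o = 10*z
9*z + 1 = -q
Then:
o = 1/10 - z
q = -9*z - 1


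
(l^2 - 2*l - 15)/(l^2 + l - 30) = (l + 3)/(l + 6)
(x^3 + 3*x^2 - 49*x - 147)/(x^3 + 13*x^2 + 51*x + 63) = (x - 7)/(x + 3)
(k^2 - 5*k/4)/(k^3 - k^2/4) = (4*k - 5)/(k*(4*k - 1))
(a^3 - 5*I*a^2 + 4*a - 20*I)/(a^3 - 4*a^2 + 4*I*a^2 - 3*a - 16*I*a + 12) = (a^3 - 5*I*a^2 + 4*a - 20*I)/(a^3 + 4*a^2*(-1 + I) - a*(3 + 16*I) + 12)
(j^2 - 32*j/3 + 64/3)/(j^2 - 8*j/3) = (j - 8)/j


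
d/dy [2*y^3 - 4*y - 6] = 6*y^2 - 4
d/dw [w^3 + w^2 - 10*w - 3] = 3*w^2 + 2*w - 10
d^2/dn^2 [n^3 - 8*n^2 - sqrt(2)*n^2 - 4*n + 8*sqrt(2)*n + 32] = 6*n - 16 - 2*sqrt(2)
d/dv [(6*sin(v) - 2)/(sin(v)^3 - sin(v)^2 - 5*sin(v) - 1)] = 4*(-3*sin(v)^3 + 3*sin(v)^2 - sin(v) - 4)*cos(v)/(sin(v)^3 - sin(v)^2 - 5*sin(v) - 1)^2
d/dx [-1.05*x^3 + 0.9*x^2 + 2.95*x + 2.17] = -3.15*x^2 + 1.8*x + 2.95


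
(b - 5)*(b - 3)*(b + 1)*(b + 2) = b^4 - 5*b^3 - 7*b^2 + 29*b + 30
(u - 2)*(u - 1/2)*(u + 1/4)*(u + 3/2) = u^4 - 3*u^3/4 - 3*u^2 + 13*u/16 + 3/8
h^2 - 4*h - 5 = (h - 5)*(h + 1)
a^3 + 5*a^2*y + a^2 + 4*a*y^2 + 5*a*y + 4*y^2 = (a + 1)*(a + y)*(a + 4*y)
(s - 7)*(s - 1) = s^2 - 8*s + 7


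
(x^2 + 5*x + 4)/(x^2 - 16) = (x + 1)/(x - 4)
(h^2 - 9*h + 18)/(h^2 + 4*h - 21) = (h - 6)/(h + 7)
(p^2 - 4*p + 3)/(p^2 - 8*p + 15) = (p - 1)/(p - 5)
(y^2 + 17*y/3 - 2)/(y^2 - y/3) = (y + 6)/y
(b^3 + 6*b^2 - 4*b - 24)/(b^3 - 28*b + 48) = (b + 2)/(b - 4)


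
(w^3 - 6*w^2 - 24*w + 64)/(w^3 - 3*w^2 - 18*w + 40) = (w - 8)/(w - 5)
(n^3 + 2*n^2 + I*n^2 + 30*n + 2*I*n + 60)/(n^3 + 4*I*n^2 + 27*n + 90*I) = (n + 2)/(n + 3*I)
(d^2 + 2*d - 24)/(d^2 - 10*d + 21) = (d^2 + 2*d - 24)/(d^2 - 10*d + 21)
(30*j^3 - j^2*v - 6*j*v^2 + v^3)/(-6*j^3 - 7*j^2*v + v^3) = (-5*j + v)/(j + v)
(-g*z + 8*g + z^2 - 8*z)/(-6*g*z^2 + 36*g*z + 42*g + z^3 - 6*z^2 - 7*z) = (g*z - 8*g - z^2 + 8*z)/(6*g*z^2 - 36*g*z - 42*g - z^3 + 6*z^2 + 7*z)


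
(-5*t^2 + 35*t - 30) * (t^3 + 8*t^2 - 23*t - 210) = -5*t^5 - 5*t^4 + 365*t^3 + 5*t^2 - 6660*t + 6300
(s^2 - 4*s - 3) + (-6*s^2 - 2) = -5*s^2 - 4*s - 5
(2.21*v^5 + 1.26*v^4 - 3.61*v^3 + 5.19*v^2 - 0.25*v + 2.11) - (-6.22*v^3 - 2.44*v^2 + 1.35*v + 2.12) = 2.21*v^5 + 1.26*v^4 + 2.61*v^3 + 7.63*v^2 - 1.6*v - 0.0100000000000002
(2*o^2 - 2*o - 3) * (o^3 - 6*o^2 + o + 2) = 2*o^5 - 14*o^4 + 11*o^3 + 20*o^2 - 7*o - 6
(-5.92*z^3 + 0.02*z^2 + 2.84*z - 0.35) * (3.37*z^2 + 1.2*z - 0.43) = -19.9504*z^5 - 7.0366*z^4 + 12.1404*z^3 + 2.2199*z^2 - 1.6412*z + 0.1505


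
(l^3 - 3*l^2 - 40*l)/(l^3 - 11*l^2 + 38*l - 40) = l*(l^2 - 3*l - 40)/(l^3 - 11*l^2 + 38*l - 40)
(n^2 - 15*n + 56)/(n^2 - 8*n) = (n - 7)/n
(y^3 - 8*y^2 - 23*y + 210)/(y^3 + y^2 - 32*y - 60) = (y - 7)/(y + 2)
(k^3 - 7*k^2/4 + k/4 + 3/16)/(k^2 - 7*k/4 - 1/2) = (k^2 - 2*k + 3/4)/(k - 2)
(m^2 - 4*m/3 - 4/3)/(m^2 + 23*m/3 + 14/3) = (m - 2)/(m + 7)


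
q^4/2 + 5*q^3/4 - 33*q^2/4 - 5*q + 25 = (q/2 + 1)*(q - 5/2)*(q - 2)*(q + 5)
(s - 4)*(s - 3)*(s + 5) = s^3 - 2*s^2 - 23*s + 60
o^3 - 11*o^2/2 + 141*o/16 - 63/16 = (o - 3)*(o - 7/4)*(o - 3/4)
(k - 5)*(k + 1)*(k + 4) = k^3 - 21*k - 20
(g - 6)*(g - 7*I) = g^2 - 6*g - 7*I*g + 42*I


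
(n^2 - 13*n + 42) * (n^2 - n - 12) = n^4 - 14*n^3 + 43*n^2 + 114*n - 504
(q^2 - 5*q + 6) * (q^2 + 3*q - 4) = q^4 - 2*q^3 - 13*q^2 + 38*q - 24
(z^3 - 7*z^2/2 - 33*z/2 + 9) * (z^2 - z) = z^5 - 9*z^4/2 - 13*z^3 + 51*z^2/2 - 9*z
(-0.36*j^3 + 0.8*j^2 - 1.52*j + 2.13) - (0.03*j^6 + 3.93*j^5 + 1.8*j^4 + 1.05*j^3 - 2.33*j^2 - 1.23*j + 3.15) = -0.03*j^6 - 3.93*j^5 - 1.8*j^4 - 1.41*j^3 + 3.13*j^2 - 0.29*j - 1.02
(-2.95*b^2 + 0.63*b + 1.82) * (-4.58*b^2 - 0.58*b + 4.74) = 13.511*b^4 - 1.1744*b^3 - 22.684*b^2 + 1.9306*b + 8.6268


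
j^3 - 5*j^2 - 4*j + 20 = (j - 5)*(j - 2)*(j + 2)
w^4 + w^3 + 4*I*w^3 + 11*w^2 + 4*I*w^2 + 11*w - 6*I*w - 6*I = (w + 1)*(w - I)^2*(w + 6*I)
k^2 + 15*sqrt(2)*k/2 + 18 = (k + 3*sqrt(2)/2)*(k + 6*sqrt(2))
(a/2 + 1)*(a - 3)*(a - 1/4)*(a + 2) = a^4/2 + 3*a^3/8 - 33*a^2/8 - 5*a + 3/2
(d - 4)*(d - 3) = d^2 - 7*d + 12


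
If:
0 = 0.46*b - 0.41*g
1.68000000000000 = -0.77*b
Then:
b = -2.18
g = -2.45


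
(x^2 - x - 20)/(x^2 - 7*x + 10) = (x + 4)/(x - 2)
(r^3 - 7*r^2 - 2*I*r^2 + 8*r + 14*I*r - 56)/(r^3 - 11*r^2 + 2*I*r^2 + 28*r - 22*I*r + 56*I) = (r - 4*I)/(r - 4)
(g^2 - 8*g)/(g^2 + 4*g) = (g - 8)/(g + 4)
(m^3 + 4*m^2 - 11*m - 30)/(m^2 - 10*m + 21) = (m^2 + 7*m + 10)/(m - 7)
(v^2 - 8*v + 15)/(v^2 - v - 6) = (v - 5)/(v + 2)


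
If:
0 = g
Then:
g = 0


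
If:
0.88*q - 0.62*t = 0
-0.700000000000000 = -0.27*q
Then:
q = 2.59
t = 3.68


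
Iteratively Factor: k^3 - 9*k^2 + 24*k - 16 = (k - 1)*(k^2 - 8*k + 16) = (k - 4)*(k - 1)*(k - 4)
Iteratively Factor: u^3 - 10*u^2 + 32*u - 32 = (u - 4)*(u^2 - 6*u + 8) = (u - 4)^2*(u - 2)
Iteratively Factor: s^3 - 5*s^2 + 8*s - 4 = (s - 1)*(s^2 - 4*s + 4) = (s - 2)*(s - 1)*(s - 2)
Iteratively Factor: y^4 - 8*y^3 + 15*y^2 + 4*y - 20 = (y + 1)*(y^3 - 9*y^2 + 24*y - 20) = (y - 2)*(y + 1)*(y^2 - 7*y + 10) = (y - 5)*(y - 2)*(y + 1)*(y - 2)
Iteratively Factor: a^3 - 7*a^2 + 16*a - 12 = (a - 3)*(a^2 - 4*a + 4) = (a - 3)*(a - 2)*(a - 2)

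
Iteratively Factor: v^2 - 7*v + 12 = (v - 3)*(v - 4)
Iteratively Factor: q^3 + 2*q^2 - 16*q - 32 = (q + 2)*(q^2 - 16) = (q + 2)*(q + 4)*(q - 4)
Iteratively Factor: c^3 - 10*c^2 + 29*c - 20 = (c - 1)*(c^2 - 9*c + 20) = (c - 4)*(c - 1)*(c - 5)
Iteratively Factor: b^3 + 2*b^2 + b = (b)*(b^2 + 2*b + 1) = b*(b + 1)*(b + 1)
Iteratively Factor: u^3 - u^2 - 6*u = (u)*(u^2 - u - 6) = u*(u - 3)*(u + 2)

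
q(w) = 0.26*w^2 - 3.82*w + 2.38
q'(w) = 0.52*w - 3.82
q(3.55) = -7.90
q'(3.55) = -1.97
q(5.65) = -10.90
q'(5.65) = -0.88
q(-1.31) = 7.83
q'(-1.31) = -4.50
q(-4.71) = 26.14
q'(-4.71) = -6.27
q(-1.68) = 9.53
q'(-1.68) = -4.69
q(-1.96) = 10.87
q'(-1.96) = -4.84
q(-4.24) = 23.25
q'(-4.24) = -6.02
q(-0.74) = 5.35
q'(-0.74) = -4.20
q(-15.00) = 118.18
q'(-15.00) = -11.62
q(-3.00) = 16.18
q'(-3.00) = -5.38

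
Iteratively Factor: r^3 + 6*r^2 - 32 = (r + 4)*(r^2 + 2*r - 8) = (r - 2)*(r + 4)*(r + 4)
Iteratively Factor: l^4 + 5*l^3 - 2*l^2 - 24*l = (l)*(l^3 + 5*l^2 - 2*l - 24) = l*(l + 3)*(l^2 + 2*l - 8) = l*(l - 2)*(l + 3)*(l + 4)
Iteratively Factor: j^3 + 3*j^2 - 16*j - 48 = (j - 4)*(j^2 + 7*j + 12) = (j - 4)*(j + 3)*(j + 4)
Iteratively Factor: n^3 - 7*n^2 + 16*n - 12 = (n - 3)*(n^2 - 4*n + 4) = (n - 3)*(n - 2)*(n - 2)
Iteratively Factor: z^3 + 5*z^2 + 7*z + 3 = (z + 3)*(z^2 + 2*z + 1) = (z + 1)*(z + 3)*(z + 1)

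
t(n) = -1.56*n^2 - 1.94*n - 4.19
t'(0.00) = -1.94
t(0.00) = -4.19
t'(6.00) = -20.66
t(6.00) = -71.99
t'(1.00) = -5.06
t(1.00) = -7.69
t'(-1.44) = 2.55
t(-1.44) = -4.63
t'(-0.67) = 0.15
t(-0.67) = -3.59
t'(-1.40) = 2.43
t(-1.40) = -4.53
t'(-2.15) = 4.77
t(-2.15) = -7.23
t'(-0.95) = 1.02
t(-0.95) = -3.75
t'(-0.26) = -1.13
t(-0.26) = -3.79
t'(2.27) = -9.02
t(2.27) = -16.63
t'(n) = -3.12*n - 1.94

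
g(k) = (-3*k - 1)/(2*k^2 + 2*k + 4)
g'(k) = (-4*k - 2)*(-3*k - 1)/(2*k^2 + 2*k + 4)^2 - 3/(2*k^2 + 2*k + 4) = (-3*k^2 - 3*k + (2*k + 1)*(3*k + 1) - 6)/(2*(k^2 + k + 2)^2)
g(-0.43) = 0.08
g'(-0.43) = -0.86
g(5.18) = -0.24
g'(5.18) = 0.04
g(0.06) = -0.29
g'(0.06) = -0.57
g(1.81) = -0.45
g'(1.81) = 0.08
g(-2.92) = 0.51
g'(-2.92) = 0.13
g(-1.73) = 0.64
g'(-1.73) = 0.02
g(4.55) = -0.27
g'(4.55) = 0.04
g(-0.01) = -0.24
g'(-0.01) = -0.63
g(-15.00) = 0.10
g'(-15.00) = 0.01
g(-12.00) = 0.13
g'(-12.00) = 0.01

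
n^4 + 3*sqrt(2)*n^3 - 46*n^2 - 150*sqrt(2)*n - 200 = (n - 5*sqrt(2))*(n + sqrt(2))*(n + 2*sqrt(2))*(n + 5*sqrt(2))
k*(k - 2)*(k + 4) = k^3 + 2*k^2 - 8*k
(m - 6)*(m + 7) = m^2 + m - 42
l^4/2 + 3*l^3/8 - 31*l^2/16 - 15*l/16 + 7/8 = (l/2 + 1)*(l - 7/4)*(l - 1/2)*(l + 1)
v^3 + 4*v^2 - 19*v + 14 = (v - 2)*(v - 1)*(v + 7)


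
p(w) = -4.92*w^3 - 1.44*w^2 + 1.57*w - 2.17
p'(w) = -14.76*w^2 - 2.88*w + 1.57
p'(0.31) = -0.74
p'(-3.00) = -122.63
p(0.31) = -1.97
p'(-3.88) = -209.46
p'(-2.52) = -84.90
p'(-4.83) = -328.85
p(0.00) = -2.17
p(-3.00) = 113.00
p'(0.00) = 1.57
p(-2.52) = 63.46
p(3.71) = -267.40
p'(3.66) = -206.69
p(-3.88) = 257.44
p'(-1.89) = -45.71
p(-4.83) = 511.03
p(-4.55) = 424.32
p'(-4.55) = -290.89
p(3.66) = -256.93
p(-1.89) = 22.94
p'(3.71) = -212.27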